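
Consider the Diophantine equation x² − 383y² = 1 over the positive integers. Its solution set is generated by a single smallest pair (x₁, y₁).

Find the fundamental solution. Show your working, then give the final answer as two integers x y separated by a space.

√383 = [19; 1,1,3,19,3,1,1,38, …], period ℓ=8 (even) → k=7
a_0=19:  p_0=19·1+0=19,  q_0=19·0+1=1
…
a_2=1:  p_2=1·20+19=39,  q_2=1·1+1=2
a_3=3:  p_3=3·39+20=137,  q_3=3·2+1=7
a_4=19:  p_4=19·137+39=2642,  q_4=19·7+2=135
a_5=3:  p_5=3·2642+137=8063,  q_5=3·135+7=412
a_6=1:  p_6=1·8063+2642=10705,  q_6=1·412+135=547
a_7=1:  p_7=1·10705+8063=18768,  q_7=1·547+412=959
fundamental: x₁=18768, y₁=959  (since 352237824 − 383·919681 = 1)

18768 959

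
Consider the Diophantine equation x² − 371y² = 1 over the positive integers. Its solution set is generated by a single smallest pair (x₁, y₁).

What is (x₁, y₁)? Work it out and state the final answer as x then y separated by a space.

√371 → a₀=19, period (3,1,4,1,3,38); ℓ=6 even so k=5
k=0  a_k=19  p_k/q_k = 19/1
k=1  a_k=3  p_k/q_k = 58/3
k=2  a_k=1  p_k/q_k = 77/4
k=3  a_k=4  p_k/q_k = 366/19
k=4  a_k=1  p_k/q_k = 443/23
k=5  a_k=3  p_k/q_k = 1695/88
fundamental: x₁=1695, y₁=88  (since 2873025 − 371·7744 = 1)

1695 88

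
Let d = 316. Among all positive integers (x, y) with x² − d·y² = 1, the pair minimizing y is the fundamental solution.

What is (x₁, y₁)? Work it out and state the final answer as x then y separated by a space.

d=316: √d = [17; 1,3,2,8,2,3,1,34] (ℓ=8, even), read p_7/q_7
k=0  a_k=17  p_k/q_k = 17/1
…
k=2  a_k=3  p_k/q_k = 71/4
…
k=4  a_k=8  p_k/q_k = 1351/76
k=5  a_k=2  p_k/q_k = 2862/161
k=6  a_k=3  p_k/q_k = 9937/559
k=7  a_k=1  p_k/q_k = 12799/720
fundamental: x₁=12799, y₁=720  (since 163814401 − 316·518400 = 1)

12799 720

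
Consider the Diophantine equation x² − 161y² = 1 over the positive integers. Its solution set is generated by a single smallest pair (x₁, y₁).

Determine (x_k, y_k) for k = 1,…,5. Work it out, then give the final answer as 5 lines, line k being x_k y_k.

[12; 1,2,4,1,2,1,4,2,1,24] for √161; ℓ=10 ⇒ convergent index 9
a_0=12:  p_0=12·1+0=12,  q_0=12·0+1=1
…
a_4=1:  p_4=1·165+38=203,  q_4=1·13+3=16
…
a_8=2:  p_8=2·3667+774=8108,  q_8=2·289+61=639
a_9=1:  p_9=1·8108+3667=11775,  q_9=1·639+289=928
→ (11775, 928).  Check: 11775²=138650625, 161·928²=138650624, difference 1.
n=2: (11775,928)∘(11775,928) = (11775·11775+161·928·928, 11775·928+928·11775) = (277301249,21854400)
n=3: (277301249,21854400)∘(11775,928) = (11775·277301249+161·928·21854400, 11775·21854400+928·277301249) = (6530444402175,514671119072)
n=4: (6530444402175,514671119072)∘(11775,928) = (11775·6530444402175+161·928·514671119072, 11775·514671119072+928·6530444402175) = (153791965393920001,12120504832291200)
n=5: (153791965393920001,12120504832291200)∘(11775,928) = (11775·153791965393920001+161·928·12120504832291200, 11775·12120504832291200+928·153791965393920001) = (3621800778496371621375,285437888285786640928)

11775 928
277301249 21854400
6530444402175 514671119072
153791965393920001 12120504832291200
3621800778496371621375 285437888285786640928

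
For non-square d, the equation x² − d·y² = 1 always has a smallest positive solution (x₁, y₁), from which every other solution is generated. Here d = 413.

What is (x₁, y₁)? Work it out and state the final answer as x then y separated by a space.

113399 5580

√413 → a₀=20, period (3,9,1,4,1,9,3,40); ℓ=8 even so k=7
k=0  a_k=20  p_k/q_k = 20/1
k=1  a_k=3  p_k/q_k = 61/3
k=2  a_k=9  p_k/q_k = 569/28
…
k=4  a_k=4  p_k/q_k = 3089/152
…
k=6  a_k=9  p_k/q_k = 36560/1799
k=7  a_k=3  p_k/q_k = 113399/5580
→ (113399, 5580).  Check: 113399²=12859333201, 413·5580²=12859333200, difference 1.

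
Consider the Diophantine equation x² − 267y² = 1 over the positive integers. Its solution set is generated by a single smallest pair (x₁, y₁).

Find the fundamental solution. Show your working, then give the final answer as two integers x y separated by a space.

2402 147

[16; 2,1,15,1,2,32] for √267; ℓ=6 ⇒ convergent index 5
step 0: (16, 1)  from 16·(1,0) + (0,1)
…
step 3: (768, 47)  from 15·(49,3) + (33,2)
step 4: (817, 50)  from 1·(768,47) + (49,3)
step 5: (2402, 147)  from 2·(817,50) + (768,47)
fundamental: x₁=2402, y₁=147  (since 5769604 − 267·21609 = 1)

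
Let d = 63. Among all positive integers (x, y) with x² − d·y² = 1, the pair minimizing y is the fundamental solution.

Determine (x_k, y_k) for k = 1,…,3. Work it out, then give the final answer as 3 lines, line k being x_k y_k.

8 1
127 16
2024 255

√63 = [7; 1,14, …], period ℓ=2 (even) → k=1
i=0: a=7 ⇒ p=7, q=1
i=1: a=1 ⇒ p=8, q=1
fundamental: x₁=8, y₁=1  (since 64 − 63·1 = 1)
(x_2, y_2) = (8·8 + 63·1·1, 8·1 + 1·8) = (127, 16)
(x_3, y_3) = (8·127 + 63·1·16, 8·16 + 1·127) = (2024, 255)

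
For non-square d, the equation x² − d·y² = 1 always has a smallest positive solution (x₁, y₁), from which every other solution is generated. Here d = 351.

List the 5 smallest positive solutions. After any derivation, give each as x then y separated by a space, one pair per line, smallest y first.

√351 → a₀=18, period (1,2,1,3,2,2,2,3,1,2,1,36); ℓ=12 even so k=11
a_0=18:  p_0=18·1+0=18,  q_0=18·0+1=1
…
a_2=2:  p_2=2·19+18=56,  q_2=2·1+1=3
a_3=1:  p_3=1·56+19=75,  q_3=1·3+1=4
a_4=3:  p_4=3·75+56=281,  q_4=3·4+3=15
a_5=2:  p_5=2·281+75=637,  q_5=2·15+4=34
…
a_8=3:  p_8=3·3747+1555=12796,  q_8=3·200+83=683
a_9=1:  p_9=1·12796+3747=16543,  q_9=1·683+200=883
a_10=2:  p_10=2·16543+12796=45882,  q_10=2·883+683=2449
a_11=1:  p_11=1·45882+16543=62425,  q_11=1·2449+883=3332
→ (62425, 3332).  Check: 62425²=3896880625, 351·3332²=3896880624, difference 1.
(x_2, y_2) = (62425·62425 + 351·3332·3332, 62425·3332 + 3332·62425) = (7793761249, 416000200)
(x_3, y_3) = (62425·7793761249 + 351·3332·416000200, 62425·416000200 + 3332·7793761249) = (973051091875225, 51937624966668)
(x_4, y_4) = (62425·973051091875225 + 351·3332·51937624966668, 62425·51937624966668 + 3332·973051091875225) = (121485428812828080001, 6484412476672499600)
(x_5, y_5) = (62425·121485428812828080001 + 351·3332·6484412476672499600, 62425·6484412476672499600 + 3332·121485428812828080001) = (15167455786308534696249625, 809578897660623950093332)

62425 3332
7793761249 416000200
973051091875225 51937624966668
121485428812828080001 6484412476672499600
15167455786308534696249625 809578897660623950093332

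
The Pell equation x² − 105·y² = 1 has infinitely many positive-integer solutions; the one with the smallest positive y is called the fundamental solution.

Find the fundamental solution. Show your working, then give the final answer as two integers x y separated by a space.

41 4

√105 → a₀=10, period (4,20); ℓ=2 even so k=1
a_0=10:  p_0=10·1+0=10,  q_0=10·0+1=1
a_1=4:  p_1=4·10+1=41,  q_1=4·1+0=4
→ (41, 4).  Check: 41²=1681, 105·4²=1680, difference 1.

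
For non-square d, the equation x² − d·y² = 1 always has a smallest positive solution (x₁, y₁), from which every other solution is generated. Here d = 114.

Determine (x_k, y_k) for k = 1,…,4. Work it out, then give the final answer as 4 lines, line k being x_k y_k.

√114 → a₀=10, period (1,2,10,2,1,20); ℓ=6 even so k=5
step 0: (10, 1)  from 10·(1,0) + (0,1)
…
step 3: (331, 31)  from 10·(32,3) + (11,1)
step 4: (694, 65)  from 2·(331,31) + (32,3)
step 5: (1025, 96)  from 1·(694,65) + (331,31)
(x₁, y₁) = (1025, 96);  1025² − 114·96² = 1 ✓
n=2: (1025,96)∘(1025,96) = (1025·1025+114·96·96, 1025·96+96·1025) = (2101249,196800)
n=3: (2101249,196800)∘(1025,96) = (1025·2101249+114·96·196800, 1025·196800+96·2101249) = (4307559425,403439904)
n=4: (4307559425,403439904)∘(1025,96) = (1025·4307559425+114·96·403439904, 1025·403439904+96·4307559425) = (8830494720001,827051606400)

1025 96
2101249 196800
4307559425 403439904
8830494720001 827051606400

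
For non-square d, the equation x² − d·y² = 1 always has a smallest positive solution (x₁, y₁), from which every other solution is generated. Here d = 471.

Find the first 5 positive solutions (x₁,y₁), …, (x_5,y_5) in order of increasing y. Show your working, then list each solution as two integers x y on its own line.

7838695 361188
122890278606049 5662485139320
1926598824915678693415 88772987898323613612
30204041151744689101078780801 1391728752747293974319493360
473520532711948744867536551663095975 21818674431032810307068783683516788

d=471: √d = [21; 1,2,2,1,3,…,2,1,42] (ℓ=14, even), read p_13/q_13
a_0=21:  p_0=21·1+0=21,  q_0=21·0+1=1
a_1=1:  p_1=1·21+1=22,  q_1=1·1+0=1
…
a_4=1:  p_4=1·152+65=217,  q_4=1·7+3=10
a_5=3:  p_5=3·217+152=803,  q_5=3·10+7=37
a_6=4:  p_6=4·803+217=3429,  q_6=4·37+10=158
a_7=14:  p_7=14·3429+803=48809,  q_7=14·158+37=2249
a_8=4:  p_8=4·48809+3429=198665,  q_8=4·2249+158=9154
a_9=3:  p_9=3·198665+48809=644804,  q_9=3·9154+2249=29711
a_10=1:  p_10=1·644804+198665=843469,  q_10=1·29711+9154=38865
a_11=2:  p_11=2·843469+644804=2331742,  q_11=2·38865+29711=107441
a_12=2:  p_12=2·2331742+843469=5506953,  q_12=2·107441+38865=253747
a_13=1:  p_13=1·5506953+2331742=7838695,  q_13=1·253747+107441=361188
(x₁, y₁) = (7838695, 361188);  7838695² − 471·361188² = 1 ✓
(7838695+361188√471)^2 = 122890278606049 + 5662485139320√471
(7838695+361188√471)^3 = 1926598824915678693415 + 88772987898323613612√471
(7838695+361188√471)^4 = 30204041151744689101078780801 + 1391728752747293974319493360√471
(7838695+361188√471)^5 = 473520532711948744867536551663095975 + 21818674431032810307068783683516788√471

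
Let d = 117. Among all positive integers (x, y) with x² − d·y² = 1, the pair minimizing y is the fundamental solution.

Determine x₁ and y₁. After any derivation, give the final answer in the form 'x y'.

649 60

√117 = [10; 1,4,2,4,1,20, …], period ℓ=6 (even) → k=5
a_0=10:  p_0=10·1+0=10,  q_0=10·0+1=1
a_1=1:  p_1=1·10+1=11,  q_1=1·1+0=1
…
a_4=4:  p_4=4·119+54=530,  q_4=4·11+5=49
a_5=1:  p_5=1·530+119=649,  q_5=1·49+11=60
(x₁, y₁) = (649, 60);  649² − 117·60² = 1 ✓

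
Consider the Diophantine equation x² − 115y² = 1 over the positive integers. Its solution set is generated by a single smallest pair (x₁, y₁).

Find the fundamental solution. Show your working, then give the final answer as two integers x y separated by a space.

[10; 1,2,1,1,1,1,1,2,1,20] for √115; ℓ=10 ⇒ convergent index 9
i=0: a=10 ⇒ p=10, q=1
i=1: a=1 ⇒ p=11, q=1
…
i=4: a=1 ⇒ p=75, q=7
i=5: a=1 ⇒ p=118, q=11
i=6: a=1 ⇒ p=193, q=18
…
i=8: a=2 ⇒ p=815, q=76
i=9: a=1 ⇒ p=1126, q=105
→ (1126, 105).  Check: 1126²=1267876, 115·105²=1267875, difference 1.

1126 105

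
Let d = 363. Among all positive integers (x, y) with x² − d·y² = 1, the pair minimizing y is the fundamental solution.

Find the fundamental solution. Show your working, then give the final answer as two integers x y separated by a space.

√363 → a₀=19, period (19,38); ℓ=2 even so k=1
i=0: a=19 ⇒ p=19, q=1
i=1: a=19 ⇒ p=362, q=19
→ (362, 19).  Check: 362²=131044, 363·19²=131043, difference 1.

362 19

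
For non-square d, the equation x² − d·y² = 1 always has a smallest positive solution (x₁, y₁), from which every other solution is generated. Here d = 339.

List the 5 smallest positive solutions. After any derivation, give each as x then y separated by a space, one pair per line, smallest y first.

97970 5321
19196241799 1042596740
3761311617998090 204286405230279
736991398411349512801 40027878239778270520
144406094600958511920229850 7843062462097867920458521

d=339: √d = [18; 2,2,2,1,17,1,2,2,2,36] (ℓ=10, even), read p_9/q_9
a_0=18:  p_0=18·1+0=18,  q_0=18·0+1=1
…
a_3=2:  p_3=2·92+37=221,  q_3=2·5+2=12
…
a_5=17:  p_5=17·313+221=5542,  q_5=17·17+12=301
…
a_7=2:  p_7=2·5855+5542=17252,  q_7=2·318+301=937
a_8=2:  p_8=2·17252+5855=40359,  q_8=2·937+318=2192
a_9=2:  p_9=2·40359+17252=97970,  q_9=2·2192+937=5321
→ (97970, 5321).  Check: 97970²=9598120900, 339·5321²=9598120899, difference 1.
(97970+5321√339)^2 = 19196241799 + 1042596740√339
(97970+5321√339)^3 = 3761311617998090 + 204286405230279√339
(97970+5321√339)^4 = 736991398411349512801 + 40027878239778270520√339
(97970+5321√339)^5 = 144406094600958511920229850 + 7843062462097867920458521√339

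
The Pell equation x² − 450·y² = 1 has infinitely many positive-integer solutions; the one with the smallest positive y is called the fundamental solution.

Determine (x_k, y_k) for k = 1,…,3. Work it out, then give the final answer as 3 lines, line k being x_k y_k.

19601 924
768398401 36222648
30122754096401 1420000245972

[21; 4,1,2,4,2,1,4,42] for √450; ℓ=8 ⇒ convergent index 7
step 0: (21, 1)  from 21·(1,0) + (0,1)
step 1: (85, 4)  from 4·(21,1) + (1,0)
…
step 5: (2885, 136)  from 2·(1294,61) + (297,14)
step 6: (4179, 197)  from 1·(2885,136) + (1294,61)
step 7: (19601, 924)  from 4·(4179,197) + (2885,136)
(x₁, y₁) = (19601, 924);  19601² − 450·924² = 1 ✓
k=2:  x_2 = 19601·19601+450·924·924 = 768398401,  y_2 = 19601·924+924·19601 = 36222648
k=3:  x_3 = 19601·768398401+450·924·36222648 = 30122754096401,  y_3 = 19601·36222648+924·768398401 = 1420000245972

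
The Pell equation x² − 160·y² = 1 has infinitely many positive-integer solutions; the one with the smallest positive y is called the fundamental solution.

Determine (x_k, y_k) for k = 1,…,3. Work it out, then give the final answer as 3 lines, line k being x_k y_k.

721 57
1039681 82194
1499219281 118523691

[12; 1,1,1,5,1,1,1,24] for √160; ℓ=8 ⇒ convergent index 7
k=0  a_k=12  p_k/q_k = 12/1
…
k=2  a_k=1  p_k/q_k = 25/2
k=3  a_k=1  p_k/q_k = 38/3
…
k=5  a_k=1  p_k/q_k = 253/20
k=6  a_k=1  p_k/q_k = 468/37
k=7  a_k=1  p_k/q_k = 721/57
(x₁, y₁) = (721, 57);  721² − 160·57² = 1 ✓
(x_2, y_2) = (721·721 + 160·57·57, 721·57 + 57·721) = (1039681, 82194)
(x_3, y_3) = (721·1039681 + 160·57·82194, 721·82194 + 57·1039681) = (1499219281, 118523691)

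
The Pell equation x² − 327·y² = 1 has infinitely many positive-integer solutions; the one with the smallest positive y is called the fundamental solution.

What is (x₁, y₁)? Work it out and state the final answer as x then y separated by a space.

√327 = [18; 12,36, …], period ℓ=2 (even) → k=1
i=0: a=18 ⇒ p=18, q=1
i=1: a=12 ⇒ p=217, q=12
→ (217, 12).  Check: 217²=47089, 327·12²=47088, difference 1.

217 12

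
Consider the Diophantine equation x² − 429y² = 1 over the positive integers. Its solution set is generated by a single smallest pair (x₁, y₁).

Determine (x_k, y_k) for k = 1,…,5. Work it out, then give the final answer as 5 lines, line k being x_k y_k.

[20; 1,2,2,9,1,12,1,9,2,2,1,40] for √429; ℓ=12 ⇒ convergent index 11
i=0: a=20 ⇒ p=20, q=1
…
i=2: a=2 ⇒ p=62, q=3
…
i=4: a=9 ⇒ p=1367, q=66
i=5: a=1 ⇒ p=1512, q=73
i=6: a=12 ⇒ p=19511, q=942
i=7: a=1 ⇒ p=21023, q=1015
…
i=10: a=2 ⇒ p=1085636, q=52415
i=11: a=1 ⇒ p=1524095, q=73584
(x₁, y₁) = (1524095, 73584);  1524095² − 429·73584² = 1 ✓
(x_2, y_2) = (1524095·1524095 + 429·73584·73584, 1524095·73584 + 73584·1524095) = (4645731138049, 224298012960)
(x_3, y_3) = (1524095·4645731138049 + 429·73584·224298012960, 1524095·224298012960 + 73584·4645731138049) = (14161071197688057215, 683702960124468816)
(x_4, y_4) = (1524095·14161071197688057215 + 429·73584·683702960124468816, 1524095·683702960124468816 + 73584·14161071197688057215) = (43165635614076113391052801, 2084056526021580302230080)
(x_5, y_5) = (1524095·43165635614076113391052801 + 429·73584·2084056526021580302230080, 1524095·2084056526021580302230080 + 73584·43165635614076113391052801) = (131577058822456507006275549422975, 6352600262053037158494583086384)

1524095 73584
4645731138049 224298012960
14161071197688057215 683702960124468816
43165635614076113391052801 2084056526021580302230080
131577058822456507006275549422975 6352600262053037158494583086384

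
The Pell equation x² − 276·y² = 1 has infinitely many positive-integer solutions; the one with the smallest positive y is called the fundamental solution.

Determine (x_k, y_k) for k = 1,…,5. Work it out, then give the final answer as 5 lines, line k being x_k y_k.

7775 468
120901249 7277400
1880014414175 113163569532
29234224019520001 1759693498945200
454592181623521601375 27363233795434290468

√276 → a₀=16, period (1,1,1,1,2,2,2,1,1,1,1,32); ℓ=12 even so k=11
step 0: (16, 1)  from 16·(1,0) + (0,1)
step 1: (17, 1)  from 1·(16,1) + (1,0)
…
step 4: (83, 5)  from 1·(50,3) + (33,2)
…
step 6: (515, 31)  from 2·(216,13) + (83,5)
…
step 10: (4768, 287)  from 1·(3007,181) + (1761,106)
step 11: (7775, 468)  from 1·(4768,287) + (3007,181)
→ (7775, 468).  Check: 7775²=60450625, 276·468²=60450624, difference 1.
(7775+468√276)^2 = 120901249 + 7277400√276
(7775+468√276)^3 = 1880014414175 + 113163569532√276
(7775+468√276)^4 = 29234224019520001 + 1759693498945200√276
(7775+468√276)^5 = 454592181623521601375 + 27363233795434290468√276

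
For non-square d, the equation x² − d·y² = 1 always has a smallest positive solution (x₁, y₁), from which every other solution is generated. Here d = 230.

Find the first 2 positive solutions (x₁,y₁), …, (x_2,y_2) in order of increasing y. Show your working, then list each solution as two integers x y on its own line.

91 6
16561 1092

[15; 6,30] for √230; ℓ=2 ⇒ convergent index 1
k=0  a_k=15  p_k/q_k = 15/1
k=1  a_k=6  p_k/q_k = 91/6
fundamental: x₁=91, y₁=6  (since 8281 − 230·36 = 1)
k=2:  x_2 = 91·91+230·6·6 = 16561,  y_2 = 91·6+6·91 = 1092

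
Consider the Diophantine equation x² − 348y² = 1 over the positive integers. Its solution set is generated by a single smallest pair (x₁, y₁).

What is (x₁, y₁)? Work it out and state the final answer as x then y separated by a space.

1567 84

[18; 1,1,1,8,1,1,1,36] for √348; ℓ=8 ⇒ convergent index 7
step 0: (18, 1)  from 18·(1,0) + (0,1)
…
step 2: (37, 2)  from 1·(19,1) + (18,1)
…
step 4: (485, 26)  from 8·(56,3) + (37,2)
step 5: (541, 29)  from 1·(485,26) + (56,3)
step 6: (1026, 55)  from 1·(541,29) + (485,26)
step 7: (1567, 84)  from 1·(1026,55) + (541,29)
fundamental: x₁=1567, y₁=84  (since 2455489 − 348·7056 = 1)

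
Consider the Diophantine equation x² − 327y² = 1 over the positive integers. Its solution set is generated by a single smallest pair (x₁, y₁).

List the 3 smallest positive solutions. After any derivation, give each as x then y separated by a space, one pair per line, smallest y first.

√327 → a₀=18, period (12,36); ℓ=2 even so k=1
i=0: a=18 ⇒ p=18, q=1
i=1: a=12 ⇒ p=217, q=12
→ (217, 12).  Check: 217²=47089, 327·12²=47088, difference 1.
n=2: (217,12)∘(217,12) = (217·217+327·12·12, 217·12+12·217) = (94177,5208)
n=3: (94177,5208)∘(217,12) = (217·94177+327·12·5208, 217·5208+12·94177) = (40872601,2260260)

217 12
94177 5208
40872601 2260260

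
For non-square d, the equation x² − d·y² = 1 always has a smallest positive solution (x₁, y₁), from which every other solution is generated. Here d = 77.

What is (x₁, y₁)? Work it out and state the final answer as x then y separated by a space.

√77 → a₀=8, period (1,3,2,3,1,16); ℓ=6 even so k=5
i=0: a=8 ⇒ p=8, q=1
…
i=2: a=3 ⇒ p=35, q=4
…
i=4: a=3 ⇒ p=272, q=31
i=5: a=1 ⇒ p=351, q=40
→ (351, 40).  Check: 351²=123201, 77·40²=123200, difference 1.

351 40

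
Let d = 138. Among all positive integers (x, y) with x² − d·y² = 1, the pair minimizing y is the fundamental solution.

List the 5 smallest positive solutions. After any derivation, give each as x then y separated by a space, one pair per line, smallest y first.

√138 → a₀=11, period (1,2,1,22); ℓ=4 even so k=3
i=0: a=11 ⇒ p=11, q=1
i=1: a=1 ⇒ p=12, q=1
i=2: a=2 ⇒ p=35, q=3
i=3: a=1 ⇒ p=47, q=4
→ (47, 4).  Check: 47²=2209, 138·4²=2208, difference 1.
n=2: (47,4)∘(47,4) = (47·47+138·4·4, 47·4+4·47) = (4417,376)
n=3: (4417,376)∘(47,4) = (47·4417+138·4·376, 47·376+4·4417) = (415151,35340)
n=4: (415151,35340)∘(47,4) = (47·415151+138·4·35340, 47·35340+4·415151) = (39019777,3321584)
n=5: (39019777,3321584)∘(47,4) = (47·39019777+138·4·3321584, 47·3321584+4·39019777) = (3667443887,312193556)

47 4
4417 376
415151 35340
39019777 3321584
3667443887 312193556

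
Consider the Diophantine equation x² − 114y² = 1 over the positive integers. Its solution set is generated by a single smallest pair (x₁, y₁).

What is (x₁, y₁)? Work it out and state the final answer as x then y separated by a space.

1025 96

[10; 1,2,10,2,1,20] for √114; ℓ=6 ⇒ convergent index 5
step 0: (10, 1)  from 10·(1,0) + (0,1)
…
step 2: (32, 3)  from 2·(11,1) + (10,1)
…
step 4: (694, 65)  from 2·(331,31) + (32,3)
step 5: (1025, 96)  from 1·(694,65) + (331,31)
→ (1025, 96).  Check: 1025²=1050625, 114·96²=1050624, difference 1.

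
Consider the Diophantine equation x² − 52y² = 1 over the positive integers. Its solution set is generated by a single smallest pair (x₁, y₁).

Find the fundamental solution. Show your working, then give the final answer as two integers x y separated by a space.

√52 = [7; 4,1,2,1,4,14, …], period ℓ=6 (even) → k=5
a_0=7:  p_0=7·1+0=7,  q_0=7·0+1=1
…
a_4=1:  p_4=1·101+36=137,  q_4=1·14+5=19
a_5=4:  p_5=4·137+101=649,  q_5=4·19+14=90
fundamental: x₁=649, y₁=90  (since 421201 − 52·8100 = 1)

649 90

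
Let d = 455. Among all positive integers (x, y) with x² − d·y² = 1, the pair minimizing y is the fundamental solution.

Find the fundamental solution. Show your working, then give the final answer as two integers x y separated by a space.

√455 → a₀=21, period (3,42); ℓ=2 even so k=1
step 0: (21, 1)  from 21·(1,0) + (0,1)
step 1: (64, 3)  from 3·(21,1) + (1,0)
fundamental: x₁=64, y₁=3  (since 4096 − 455·9 = 1)

64 3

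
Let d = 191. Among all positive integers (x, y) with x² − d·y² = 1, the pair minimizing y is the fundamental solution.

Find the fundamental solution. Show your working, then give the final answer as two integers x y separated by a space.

8994000 650783

[13; 1,4,1,1,3,…,4,1,26] for √191; ℓ=16 ⇒ convergent index 15
a_0=13:  p_0=13·1+0=13,  q_0=13·0+1=1
…
a_2=4:  p_2=4·14+13=69,  q_2=4·1+1=5
a_3=1:  p_3=1·69+14=83,  q_3=1·5+1=6
a_4=1:  p_4=1·83+69=152,  q_4=1·6+5=11
a_5=3:  p_5=3·152+83=539,  q_5=3·11+6=39
…
a_8=13:  p_8=13·2999+1230=40217,  q_8=13·217+89=2910
a_9=2:  p_9=2·40217+2999=83433,  q_9=2·2910+217=6037
a_10=2:  p_10=2·83433+40217=207083,  q_10=2·6037+2910=14984
a_11=3:  p_11=3·207083+83433=704682,  q_11=3·14984+6037=50989
…
a_13=1:  p_13=1·911765+704682=1616447,  q_13=1·65973+50989=116962
a_14=4:  p_14=4·1616447+911765=7377553,  q_14=4·116962+65973=533821
a_15=1:  p_15=1·7377553+1616447=8994000,  q_15=1·533821+116962=650783
→ (8994000, 650783).  Check: 8994000²=80892036000000, 191·650783²=80892035999999, difference 1.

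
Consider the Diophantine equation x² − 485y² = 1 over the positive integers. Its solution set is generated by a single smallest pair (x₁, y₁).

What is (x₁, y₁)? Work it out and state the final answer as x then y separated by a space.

969 44

[22; 44] for √485; ℓ=1 ⇒ convergent index 1
i=0: a=22 ⇒ p=22, q=1
i=1: a=44 ⇒ p=969, q=44
(x₁, y₁) = (969, 44);  969² − 485·44² = 1 ✓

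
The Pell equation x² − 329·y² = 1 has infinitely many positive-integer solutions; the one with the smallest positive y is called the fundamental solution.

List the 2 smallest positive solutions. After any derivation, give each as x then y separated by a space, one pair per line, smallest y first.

[18; 7,4,2,1,1,4,1,1,2,4,7,36] for √329; ℓ=12 ⇒ convergent index 11
i=0: a=18 ⇒ p=18, q=1
i=1: a=7 ⇒ p=127, q=7
i=2: a=4 ⇒ p=526, q=29
i=3: a=2 ⇒ p=1179, q=65
…
i=5: a=1 ⇒ p=2884, q=159
…
i=7: a=1 ⇒ p=16125, q=889
i=8: a=1 ⇒ p=29366, q=1619
i=9: a=2 ⇒ p=74857, q=4127
i=10: a=4 ⇒ p=328794, q=18127
i=11: a=7 ⇒ p=2376415, q=131016
→ (2376415, 131016).  Check: 2376415²=5647348252225, 329·131016²=5647348252224, difference 1.
k=2:  x_2 = 2376415·2376415+329·131016·131016 = 11294696504449,  y_2 = 2376415·131016+131016·2376415 = 622696775280

2376415 131016
11294696504449 622696775280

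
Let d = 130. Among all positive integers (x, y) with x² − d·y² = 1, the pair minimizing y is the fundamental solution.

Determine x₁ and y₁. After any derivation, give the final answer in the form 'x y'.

6499 570

[11; 2,2,22] for √130; ℓ=3 ⇒ convergent index 5
a_0=11:  p_0=11·1+0=11,  q_0=11·0+1=1
…
a_2=2:  p_2=2·23+11=57,  q_2=2·2+1=5
a_3=22:  p_3=22·57+23=1277,  q_3=22·5+2=112
a_4=2:  p_4=2·1277+57=2611,  q_4=2·112+5=229
a_5=2:  p_5=2·2611+1277=6499,  q_5=2·229+112=570
fundamental: x₁=6499, y₁=570  (since 42237001 − 130·324900 = 1)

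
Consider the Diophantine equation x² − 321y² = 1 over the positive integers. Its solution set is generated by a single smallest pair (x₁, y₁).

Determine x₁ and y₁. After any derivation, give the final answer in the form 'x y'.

215 12

√321 = [17; 1,10,1,34, …], period ℓ=4 (even) → k=3
a_0=17:  p_0=17·1+0=17,  q_0=17·0+1=1
a_1=1:  p_1=1·17+1=18,  q_1=1·1+0=1
a_2=10:  p_2=10·18+17=197,  q_2=10·1+1=11
a_3=1:  p_3=1·197+18=215,  q_3=1·11+1=12
→ (215, 12).  Check: 215²=46225, 321·12²=46224, difference 1.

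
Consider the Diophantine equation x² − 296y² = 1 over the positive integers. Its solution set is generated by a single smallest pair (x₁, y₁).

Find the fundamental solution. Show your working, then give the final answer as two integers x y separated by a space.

3699 215

[17; 4,1,7,1,4,34] for √296; ℓ=6 ⇒ convergent index 5
a_0=17:  p_0=17·1+0=17,  q_0=17·0+1=1
a_1=4:  p_1=4·17+1=69,  q_1=4·1+0=4
a_2=1:  p_2=1·69+17=86,  q_2=1·4+1=5
a_3=7:  p_3=7·86+69=671,  q_3=7·5+4=39
a_4=1:  p_4=1·671+86=757,  q_4=1·39+5=44
a_5=4:  p_5=4·757+671=3699,  q_5=4·44+39=215
fundamental: x₁=3699, y₁=215  (since 13682601 − 296·46225 = 1)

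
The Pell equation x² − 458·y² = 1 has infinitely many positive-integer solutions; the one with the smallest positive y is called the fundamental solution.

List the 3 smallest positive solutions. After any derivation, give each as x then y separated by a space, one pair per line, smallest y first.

d=458: √d = [21; 2,2,42] (ℓ=3, odd), read p_5/q_5
i=0: a=21 ⇒ p=21, q=1
i=1: a=2 ⇒ p=43, q=2
i=2: a=2 ⇒ p=107, q=5
…
i=4: a=2 ⇒ p=9181, q=429
i=5: a=2 ⇒ p=22899, q=1070
→ (22899, 1070).  Check: 22899²=524364201, 458·1070²=524364200, difference 1.
(x_2, y_2) = (22899·22899 + 458·1070·1070, 22899·1070 + 1070·22899) = (1048728401, 49003860)
(x_3, y_3) = (22899·1048728401 + 458·1070·49003860, 22899·49003860 + 1070·1048728401) = (48029663286099, 2244278779210)

22899 1070
1048728401 49003860
48029663286099 2244278779210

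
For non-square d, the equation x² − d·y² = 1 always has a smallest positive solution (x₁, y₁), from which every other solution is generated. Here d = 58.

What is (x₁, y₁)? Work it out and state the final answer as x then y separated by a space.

√58 = [7; 1,1,1,1,1,1,14, …], period ℓ=7 (odd) → k=13
a_0=7:  p_0=7·1+0=7,  q_0=7·0+1=1
…
a_3=1:  p_3=1·15+8=23,  q_3=1·2+1=3
…
a_5=1:  p_5=1·38+23=61,  q_5=1·5+3=8
…
a_12=1:  p_12=1·7532+4539=12071,  q_12=1·989+596=1585
a_13=1:  p_13=1·12071+7532=19603,  q_13=1·1585+989=2574
→ (19603, 2574).  Check: 19603²=384277609, 58·2574²=384277608, difference 1.

19603 2574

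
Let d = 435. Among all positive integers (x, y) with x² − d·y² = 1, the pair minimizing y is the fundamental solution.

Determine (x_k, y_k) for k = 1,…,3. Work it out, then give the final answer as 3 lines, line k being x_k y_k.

d=435: √d = [20; 1,5,1,40] (ℓ=4, even), read p_3/q_3
k=0  a_k=20  p_k/q_k = 20/1
k=1  a_k=1  p_k/q_k = 21/1
k=2  a_k=5  p_k/q_k = 125/6
k=3  a_k=1  p_k/q_k = 146/7
→ (146, 7).  Check: 146²=21316, 435·7²=21315, difference 1.
(x_2, y_2) = (146·146 + 435·7·7, 146·7 + 7·146) = (42631, 2044)
(x_3, y_3) = (146·42631 + 435·7·2044, 146·2044 + 7·42631) = (12448106, 596841)

146 7
42631 2044
12448106 596841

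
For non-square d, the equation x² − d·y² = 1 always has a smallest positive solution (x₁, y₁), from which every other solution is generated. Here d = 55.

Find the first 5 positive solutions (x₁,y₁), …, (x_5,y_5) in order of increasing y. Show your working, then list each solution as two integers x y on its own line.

[7; 2,2,2,14] for √55; ℓ=4 ⇒ convergent index 3
k=0  a_k=7  p_k/q_k = 7/1
…
k=2  a_k=2  p_k/q_k = 37/5
k=3  a_k=2  p_k/q_k = 89/12
fundamental: x₁=89, y₁=12  (since 7921 − 55·144 = 1)
k=2:  x_2 = 89·89+55·12·12 = 15841,  y_2 = 89·12+12·89 = 2136
k=3:  x_3 = 89·15841+55·12·2136 = 2819609,  y_3 = 89·2136+12·15841 = 380196
k=4:  x_4 = 89·2819609+55·12·380196 = 501874561,  y_4 = 89·380196+12·2819609 = 67672752
k=5:  x_5 = 89·501874561+55·12·67672752 = 89330852249,  y_5 = 89·67672752+12·501874561 = 12045369660

89 12
15841 2136
2819609 380196
501874561 67672752
89330852249 12045369660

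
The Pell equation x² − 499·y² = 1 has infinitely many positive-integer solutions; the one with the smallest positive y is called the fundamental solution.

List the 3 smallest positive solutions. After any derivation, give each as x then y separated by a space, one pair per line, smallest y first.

√499 = [22; 2,1,21,1,2,44, …], period ℓ=6 (even) → k=5
i=0: a=22 ⇒ p=22, q=1
i=1: a=2 ⇒ p=45, q=2
i=2: a=1 ⇒ p=67, q=3
…
i=4: a=1 ⇒ p=1519, q=68
i=5: a=2 ⇒ p=4490, q=201
(x₁, y₁) = (4490, 201);  4490² − 499·201² = 1 ✓
n=2: (4490,201)∘(4490,201) = (4490·4490+499·201·201, 4490·201+201·4490) = (40320199,1804980)
n=3: (40320199,1804980)∘(4490,201) = (4490·40320199+499·201·1804980, 4490·1804980+201·40320199) = (362075382530,16208720199)

4490 201
40320199 1804980
362075382530 16208720199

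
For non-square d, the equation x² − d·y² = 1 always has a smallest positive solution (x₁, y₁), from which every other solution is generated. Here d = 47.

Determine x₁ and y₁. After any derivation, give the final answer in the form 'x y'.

√47 = [6; 1,5,1,12, …], period ℓ=4 (even) → k=3
step 0: (6, 1)  from 6·(1,0) + (0,1)
step 1: (7, 1)  from 1·(6,1) + (1,0)
step 2: (41, 6)  from 5·(7,1) + (6,1)
step 3: (48, 7)  from 1·(41,6) + (7,1)
fundamental: x₁=48, y₁=7  (since 2304 − 47·49 = 1)

48 7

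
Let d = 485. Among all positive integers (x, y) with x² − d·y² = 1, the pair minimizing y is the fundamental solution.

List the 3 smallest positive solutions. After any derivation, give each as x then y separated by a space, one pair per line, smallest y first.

√485 = [22; 44, …], period ℓ=1 (odd) → k=1
a_0=22:  p_0=22·1+0=22,  q_0=22·0+1=1
a_1=44:  p_1=44·22+1=969,  q_1=44·1+0=44
fundamental: x₁=969, y₁=44  (since 938961 − 485·1936 = 1)
(969+44√485)^2 = 1877921 + 85272√485
(969+44√485)^3 = 3639409929 + 165257092√485

969 44
1877921 85272
3639409929 165257092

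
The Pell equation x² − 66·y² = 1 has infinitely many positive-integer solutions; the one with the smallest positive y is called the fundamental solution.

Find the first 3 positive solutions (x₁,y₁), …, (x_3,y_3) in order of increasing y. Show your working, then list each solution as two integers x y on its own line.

d=66: √d = [8; 8,16] (ℓ=2, even), read p_1/q_1
k=0  a_k=8  p_k/q_k = 8/1
k=1  a_k=8  p_k/q_k = 65/8
(x₁, y₁) = (65, 8);  65² − 66·8² = 1 ✓
n=2: (65,8)∘(65,8) = (65·65+66·8·8, 65·8+8·65) = (8449,1040)
n=3: (8449,1040)∘(65,8) = (65·8449+66·8·1040, 65·1040+8·8449) = (1098305,135192)

65 8
8449 1040
1098305 135192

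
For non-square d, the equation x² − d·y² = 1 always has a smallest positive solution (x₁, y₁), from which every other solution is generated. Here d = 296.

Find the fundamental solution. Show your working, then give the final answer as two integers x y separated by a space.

3699 215

√296 → a₀=17, period (4,1,7,1,4,34); ℓ=6 even so k=5
k=0  a_k=17  p_k/q_k = 17/1
k=1  a_k=4  p_k/q_k = 69/4
k=2  a_k=1  p_k/q_k = 86/5
…
k=4  a_k=1  p_k/q_k = 757/44
k=5  a_k=4  p_k/q_k = 3699/215
→ (3699, 215).  Check: 3699²=13682601, 296·215²=13682600, difference 1.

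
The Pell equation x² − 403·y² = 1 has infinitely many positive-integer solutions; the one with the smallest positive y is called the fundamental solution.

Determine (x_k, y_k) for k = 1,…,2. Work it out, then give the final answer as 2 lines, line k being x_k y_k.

669878 33369
897473069767 44706317964

d=403: √d = [20; 13,2,1,3,1,3,1,2,13,40] (ℓ=10, even), read p_9/q_9
a_0=20:  p_0=20·1+0=20,  q_0=20·0+1=1
a_1=13:  p_1=13·20+1=261,  q_1=13·1+0=13
…
a_3=1:  p_3=1·542+261=803,  q_3=1·27+13=40
…
a_7=1:  p_7=1·14213+3754=17967,  q_7=1·708+187=895
a_8=2:  p_8=2·17967+14213=50147,  q_8=2·895+708=2498
a_9=13:  p_9=13·50147+17967=669878,  q_9=13·2498+895=33369
(x₁, y₁) = (669878, 33369);  669878² − 403·33369² = 1 ✓
k=2:  x_2 = 669878·669878+403·33369·33369 = 897473069767,  y_2 = 669878·33369+33369·669878 = 44706317964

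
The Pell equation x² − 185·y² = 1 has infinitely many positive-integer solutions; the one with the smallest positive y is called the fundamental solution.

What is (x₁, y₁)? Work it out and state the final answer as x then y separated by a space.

9249 680

√185 → a₀=13, period (1,1,1,1,26); ℓ=5 odd so k=9
i=0: a=13 ⇒ p=13, q=1
…
i=5: a=26 ⇒ p=1809, q=133
…
i=7: a=1 ⇒ p=3686, q=271
i=8: a=1 ⇒ p=5563, q=409
i=9: a=1 ⇒ p=9249, q=680
fundamental: x₁=9249, y₁=680  (since 85544001 − 185·462400 = 1)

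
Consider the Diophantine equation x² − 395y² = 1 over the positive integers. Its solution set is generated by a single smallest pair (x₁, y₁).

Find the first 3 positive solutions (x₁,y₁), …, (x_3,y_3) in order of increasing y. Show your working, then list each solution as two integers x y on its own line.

d=395: √d = [19; 1,6,1,38] (ℓ=4, even), read p_3/q_3
a_0=19:  p_0=19·1+0=19,  q_0=19·0+1=1
…
a_2=6:  p_2=6·20+19=139,  q_2=6·1+1=7
a_3=1:  p_3=1·139+20=159,  q_3=1·7+1=8
(x₁, y₁) = (159, 8);  159² − 395·8² = 1 ✓
(x_2, y_2) = (159·159 + 395·8·8, 159·8 + 8·159) = (50561, 2544)
(x_3, y_3) = (159·50561 + 395·8·2544, 159·2544 + 8·50561) = (16078239, 808984)

159 8
50561 2544
16078239 808984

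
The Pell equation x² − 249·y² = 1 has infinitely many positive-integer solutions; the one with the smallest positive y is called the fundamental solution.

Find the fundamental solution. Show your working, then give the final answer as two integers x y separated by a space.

8553815 542076

[15; 1,3,1,1,5,…,3,1,30] for √249; ℓ=16 ⇒ convergent index 15
step 0: (15, 1)  from 15·(1,0) + (0,1)
step 1: (16, 1)  from 1·(15,1) + (1,0)
…
step 3: (79, 5)  from 1·(63,4) + (16,1)
…
step 5: (789, 50)  from 5·(142,9) + (79,5)
…
step 7: (3582, 227)  from 3·(931,59) + (789,50)
…
step 10: (150586, 9543)  from 1·(113835,7214) + (36751,2329)
…
step 12: (1017351, 64472)  from 1·(866765,54929) + (150586,9543)
step 13: (1884116, 119401)  from 1·(1017351,64472) + (866765,54929)
step 14: (6669699, 422675)  from 3·(1884116,119401) + (1017351,64472)
step 15: (8553815, 542076)  from 1·(6669699,422675) + (1884116,119401)
(x₁, y₁) = (8553815, 542076);  8553815² − 249·542076² = 1 ✓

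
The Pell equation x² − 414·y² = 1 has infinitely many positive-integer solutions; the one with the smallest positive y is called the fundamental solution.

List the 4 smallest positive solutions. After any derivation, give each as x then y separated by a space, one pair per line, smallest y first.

d=414: √d = [20; 2,1,7,2,7,1,2,40] (ℓ=8, even), read p_7/q_7
k=0  a_k=20  p_k/q_k = 20/1
…
k=2  a_k=1  p_k/q_k = 61/3
…
k=4  a_k=2  p_k/q_k = 997/49
…
k=6  a_k=1  p_k/q_k = 8444/415
k=7  a_k=2  p_k/q_k = 24335/1196
fundamental: x₁=24335, y₁=1196  (since 592192225 − 414·1430416 = 1)
k=2:  x_2 = 24335·24335+414·1196·1196 = 1184384449,  y_2 = 24335·1196+1196·24335 = 58209320
k=3:  x_3 = 24335·1184384449+414·1196·58209320 = 57643991108495,  y_3 = 24335·58209320+1196·1184384449 = 2833047603204
k=4:  x_4 = 24335·57643991108495+414·1196·2833047603204 = 2805533046066067201,  y_4 = 24335·2833047603204+1196·57643991108495 = 137884426789729360

24335 1196
1184384449 58209320
57643991108495 2833047603204
2805533046066067201 137884426789729360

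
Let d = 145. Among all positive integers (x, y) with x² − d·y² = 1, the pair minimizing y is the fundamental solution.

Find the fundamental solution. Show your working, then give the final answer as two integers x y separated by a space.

d=145: √d = [12; 24] (ℓ=1, odd), read p_1/q_1
i=0: a=12 ⇒ p=12, q=1
i=1: a=24 ⇒ p=289, q=24
(x₁, y₁) = (289, 24);  289² − 145·24² = 1 ✓

289 24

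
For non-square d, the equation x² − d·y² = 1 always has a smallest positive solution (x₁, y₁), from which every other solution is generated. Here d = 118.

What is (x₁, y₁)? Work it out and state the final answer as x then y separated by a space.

√118 = [10; 1,6,3,2,10,2,3,6,1,20, …], period ℓ=10 (even) → k=9
i=0: a=10 ⇒ p=10, q=1
i=1: a=1 ⇒ p=11, q=1
i=2: a=6 ⇒ p=76, q=7
i=3: a=3 ⇒ p=239, q=22
i=4: a=2 ⇒ p=554, q=51
…
i=6: a=2 ⇒ p=12112, q=1115
…
i=8: a=6 ⇒ p=264802, q=24377
i=9: a=1 ⇒ p=306917, q=28254
→ (306917, 28254).  Check: 306917²=94198044889, 118·28254²=94198044888, difference 1.

306917 28254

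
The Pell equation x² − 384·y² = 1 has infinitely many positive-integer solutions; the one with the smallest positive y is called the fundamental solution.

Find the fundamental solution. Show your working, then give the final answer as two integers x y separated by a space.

[19; 1,1,2,9,2,1,1,38] for √384; ℓ=8 ⇒ convergent index 7
a_0=19:  p_0=19·1+0=19,  q_0=19·0+1=1
a_1=1:  p_1=1·19+1=20,  q_1=1·1+0=1
…
a_3=2:  p_3=2·39+20=98,  q_3=2·2+1=5
…
a_5=2:  p_5=2·921+98=1940,  q_5=2·47+5=99
a_6=1:  p_6=1·1940+921=2861,  q_6=1·99+47=146
a_7=1:  p_7=1·2861+1940=4801,  q_7=1·146+99=245
fundamental: x₁=4801, y₁=245  (since 23049601 − 384·60025 = 1)

4801 245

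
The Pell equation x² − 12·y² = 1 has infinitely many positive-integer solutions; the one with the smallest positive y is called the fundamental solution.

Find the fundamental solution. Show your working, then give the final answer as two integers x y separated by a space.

7 2

[3; 2,6] for √12; ℓ=2 ⇒ convergent index 1
step 0: (3, 1)  from 3·(1,0) + (0,1)
step 1: (7, 2)  from 2·(3,1) + (1,0)
fundamental: x₁=7, y₁=2  (since 49 − 12·4 = 1)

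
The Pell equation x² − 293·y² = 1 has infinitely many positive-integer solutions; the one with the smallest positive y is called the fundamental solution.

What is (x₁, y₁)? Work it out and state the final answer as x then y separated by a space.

12320649 719780

[17; 8,1,1,8,34] for √293; ℓ=5 ⇒ convergent index 9
a_0=17:  p_0=17·1+0=17,  q_0=17·0+1=1
a_1=8:  p_1=8·17+1=137,  q_1=8·1+0=8
a_2=1:  p_2=1·137+17=154,  q_2=1·8+1=9
a_3=1:  p_3=1·154+137=291,  q_3=1·9+8=17
a_4=8:  p_4=8·291+154=2482,  q_4=8·17+9=145
…
a_6=8:  p_6=8·84679+2482=679914,  q_6=8·4947+145=39721
a_7=1:  p_7=1·679914+84679=764593,  q_7=1·39721+4947=44668
a_8=1:  p_8=1·764593+679914=1444507,  q_8=1·44668+39721=84389
a_9=8:  p_9=8·1444507+764593=12320649,  q_9=8·84389+44668=719780
→ (12320649, 719780).  Check: 12320649²=151798391781201, 293·719780²=151798391781200, difference 1.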